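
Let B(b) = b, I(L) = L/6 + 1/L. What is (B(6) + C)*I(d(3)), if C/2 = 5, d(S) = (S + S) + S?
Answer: 232/9 ≈ 25.778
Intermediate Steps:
d(S) = 3*S (d(S) = 2*S + S = 3*S)
I(L) = 1/L + L/6 (I(L) = L*(1/6) + 1/L = L/6 + 1/L = 1/L + L/6)
C = 10 (C = 2*5 = 10)
(B(6) + C)*I(d(3)) = (6 + 10)*(1/(3*3) + (3*3)/6) = 16*(1/9 + (1/6)*9) = 16*(1/9 + 3/2) = 16*(29/18) = 232/9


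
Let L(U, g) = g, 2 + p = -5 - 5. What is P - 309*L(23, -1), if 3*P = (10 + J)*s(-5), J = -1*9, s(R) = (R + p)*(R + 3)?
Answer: 961/3 ≈ 320.33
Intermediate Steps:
p = -12 (p = -2 + (-5 - 5) = -2 - 10 = -12)
s(R) = (-12 + R)*(3 + R) (s(R) = (R - 12)*(R + 3) = (-12 + R)*(3 + R))
J = -9
P = 34/3 (P = ((10 - 9)*(-36 + (-5)² - 9*(-5)))/3 = (1*(-36 + 25 + 45))/3 = (1*34)/3 = (⅓)*34 = 34/3 ≈ 11.333)
P - 309*L(23, -1) = 34/3 - 309*(-1) = 34/3 + 309 = 961/3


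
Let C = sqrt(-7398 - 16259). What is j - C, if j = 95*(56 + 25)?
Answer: 7695 - I*sqrt(23657) ≈ 7695.0 - 153.81*I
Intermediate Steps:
j = 7695 (j = 95*81 = 7695)
C = I*sqrt(23657) (C = sqrt(-23657) = I*sqrt(23657) ≈ 153.81*I)
j - C = 7695 - I*sqrt(23657)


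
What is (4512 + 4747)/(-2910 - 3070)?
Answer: -9259/5980 ≈ -1.5483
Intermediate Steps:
(4512 + 4747)/(-2910 - 3070) = 9259/(-5980) = 9259*(-1/5980) = -9259/5980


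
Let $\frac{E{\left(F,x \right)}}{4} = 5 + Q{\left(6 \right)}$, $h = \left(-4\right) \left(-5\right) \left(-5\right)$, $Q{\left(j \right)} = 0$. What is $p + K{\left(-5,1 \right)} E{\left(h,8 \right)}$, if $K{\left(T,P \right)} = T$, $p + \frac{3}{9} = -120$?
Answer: $- \frac{661}{3} \approx -220.33$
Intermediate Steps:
$p = - \frac{361}{3}$ ($p = - \frac{1}{3} - 120 = - \frac{361}{3} \approx -120.33$)
$h = -100$ ($h = 20 \left(-5\right) = -100$)
$E{\left(F,x \right)} = 20$ ($E{\left(F,x \right)} = 4 \left(5 + 0\right) = 4 \cdot 5 = 20$)
$p + K{\left(-5,1 \right)} E{\left(h,8 \right)} = - \frac{361}{3} - 100 = - \frac{661}{3}$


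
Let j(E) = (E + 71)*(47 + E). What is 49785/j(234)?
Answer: 9957/17141 ≈ 0.58089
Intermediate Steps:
j(E) = (47 + E)*(71 + E) (j(E) = (71 + E)*(47 + E) = (47 + E)*(71 + E))
49785/j(234) = 49785/(3337 + 234**2 + 118*234) = 49785/(3337 + 54756 + 27612) = 49785/85705 = 49785*(1/85705) = 9957/17141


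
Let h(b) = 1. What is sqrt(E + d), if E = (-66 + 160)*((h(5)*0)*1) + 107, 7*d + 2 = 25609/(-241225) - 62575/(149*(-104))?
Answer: sqrt(734484243709154886402)/2616615820 ≈ 10.357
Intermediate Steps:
d = 7221772111/26166158200 (d = -2/7 + (25609/(-241225) - 62575/(149*(-104)))/7 = -2/7 + (25609*(-1/241225) - 62575/(-15496))/7 = -2/7 + (-25609/241225 - 62575*(-1/15496))/7 = -2/7 + (-25609/241225 + 62575/15496)/7 = -2/7 + (1/7)*(14697817311/3738022600) = -2/7 + 14697817311/26166158200 = 7221772111/26166158200 ≈ 0.27600)
E = 107 (E = (-66 + 160)*((1*0)*1) + 107 = 94*(0*1) + 107 = 94*0 + 107 = 0 + 107 = 107)
sqrt(E + d) = sqrt(107 + 7221772111/26166158200) = sqrt(2807000699511/26166158200) = sqrt(734484243709154886402)/2616615820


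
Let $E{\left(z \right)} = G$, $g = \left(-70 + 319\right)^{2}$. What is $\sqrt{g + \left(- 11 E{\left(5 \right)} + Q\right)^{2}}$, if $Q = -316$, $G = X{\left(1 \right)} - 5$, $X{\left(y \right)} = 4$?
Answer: $\sqrt{155026} \approx 393.73$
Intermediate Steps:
$g = 62001$ ($g = 249^{2} = 62001$)
$G = -1$ ($G = 4 - 5 = -1$)
$E{\left(z \right)} = -1$
$\sqrt{g + \left(- 11 E{\left(5 \right)} + Q\right)^{2}} = \sqrt{62001 + \left(\left(-11\right) \left(-1\right) - 316\right)^{2}} = \sqrt{62001 + \left(11 - 316\right)^{2}} = \sqrt{62001 + \left(-305\right)^{2}} = \sqrt{62001 + 93025} = \sqrt{155026}$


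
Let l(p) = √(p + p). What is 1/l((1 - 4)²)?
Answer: √2/6 ≈ 0.23570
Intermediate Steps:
l(p) = √2*√p (l(p) = √(2*p) = √2*√p)
1/l((1 - 4)²) = 1/(√2*√((1 - 4)²)) = 1/(√2*√((-3)²)) = 1/(√2*√9) = 1/(√2*3) = 1/(3*√2) = √2/6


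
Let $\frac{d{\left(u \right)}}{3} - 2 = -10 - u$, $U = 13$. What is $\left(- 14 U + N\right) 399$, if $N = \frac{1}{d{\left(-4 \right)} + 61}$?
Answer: $- \frac{508269}{7} \approx -72610.0$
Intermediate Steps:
$d{\left(u \right)} = -24 - 3 u$ ($d{\left(u \right)} = 6 + 3 \left(-10 - u\right) = 6 - \left(30 + 3 u\right) = -24 - 3 u$)
$N = \frac{1}{49}$ ($N = \frac{1}{\left(-24 - -12\right) + 61} = \frac{1}{\left(-24 + 12\right) + 61} = \frac{1}{-12 + 61} = \frac{1}{49} \approx 0.020408$)
$\left(- 14 U + N\right) 399 = \left(\left(-14\right) 13 + \frac{1}{49}\right) 399 = \left(-182 + \frac{1}{49}\right) 399 = \left(- \frac{8917}{49}\right) 399 = - \frac{508269}{7}$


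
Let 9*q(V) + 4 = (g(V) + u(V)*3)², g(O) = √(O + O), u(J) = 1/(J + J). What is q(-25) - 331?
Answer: -842499/2500 - I*√2/15 ≈ -337.0 - 0.094281*I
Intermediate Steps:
u(J) = 1/(2*J)
g(O) = √2*√O (g(O) = √(2*O) = √2*√O)
q(V) = -4/9 + (3/(2*V) + √2*√V)²/9 (q(V) = -4/9 + (√2*√V + (1/(2*V))*3)²/9 = -4/9 + (√2*√V + 3/(2*V))²/9 = -4/9 + (3/(2*V) + √2*√V)²/9)
q(-25) - 331 = (-4/9 + (1/36)*(3 + 2*√2*(-25)^(3/2))²/(-25)²) - 331 = (-4/9 + (1/36)*(1/625)*(3 + 2*√2*(-125*I))²) - 331 = (-4/9 + (1/36)*(1/625)*(3 - 250*I*√2)²) - 331 = (-4/9 + (3 - 250*I*√2)²/22500) - 331 = -2983/9 + (3 - 250*I*√2)²/22500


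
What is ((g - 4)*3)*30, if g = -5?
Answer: -810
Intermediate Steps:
((g - 4)*3)*30 = ((-5 - 4)*3)*30 = -9*3*30 = -27*30 = -810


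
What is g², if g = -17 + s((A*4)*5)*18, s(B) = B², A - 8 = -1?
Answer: 124455845089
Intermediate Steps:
A = 7 (A = 8 - 1 = 7)
g = 352783 (g = -17 + ((7*4)*5)²*18 = -17 + (28*5)²*18 = -17 + 140²*18 = -17 + 19600*18 = -17 + 352800 = 352783)
g² = 352783² = 124455845089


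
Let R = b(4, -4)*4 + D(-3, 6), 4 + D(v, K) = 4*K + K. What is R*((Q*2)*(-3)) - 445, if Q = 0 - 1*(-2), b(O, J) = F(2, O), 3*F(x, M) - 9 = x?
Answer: -933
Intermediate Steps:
F(x, M) = 3 + x/3
b(O, J) = 11/3 (b(O, J) = 3 + (⅓)*2 = 3 + ⅔ = 11/3)
D(v, K) = -4 + 5*K (D(v, K) = -4 + (4*K + K) = -4 + 5*K)
R = 122/3 (R = (11/3)*4 + (-4 + 5*6) = 44/3 + (-4 + 30) = 44/3 + 26 = 122/3 ≈ 40.667)
Q = 2 (Q = 0 + 2 = 2)
R*((Q*2)*(-3)) - 445 = 122*((2*2)*(-3))/3 - 445 = 122*(4*(-3))/3 - 445 = (122/3)*(-12) - 445 = -488 - 445 = -933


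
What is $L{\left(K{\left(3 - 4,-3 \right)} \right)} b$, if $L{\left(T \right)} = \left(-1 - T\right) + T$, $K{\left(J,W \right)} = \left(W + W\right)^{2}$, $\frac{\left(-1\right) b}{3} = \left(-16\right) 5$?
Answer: $-240$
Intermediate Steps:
$b = 240$ ($b = - 3 \left(\left(-16\right) 5\right) = \left(-3\right) \left(-80\right) = 240$)
$K{\left(J,W \right)} = 4 W^{2}$ ($K{\left(J,W \right)} = \left(2 W\right)^{2} = 4 W^{2}$)
$L{\left(T \right)} = -1$
$L{\left(K{\left(3 - 4,-3 \right)} \right)} b = \left(-1\right) 240 = -240$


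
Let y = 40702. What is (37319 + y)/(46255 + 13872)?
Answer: 78021/60127 ≈ 1.2976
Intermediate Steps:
(37319 + y)/(46255 + 13872) = (37319 + 40702)/(46255 + 13872) = 78021/60127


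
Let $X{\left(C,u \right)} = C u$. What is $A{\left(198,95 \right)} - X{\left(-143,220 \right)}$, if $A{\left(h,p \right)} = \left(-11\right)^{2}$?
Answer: $31581$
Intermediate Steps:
$A{\left(h,p \right)} = 121$
$A{\left(198,95 \right)} - X{\left(-143,220 \right)} = 121 - \left(-143\right) 220 = 121 - -31460 = 121 + 31460 = 31581$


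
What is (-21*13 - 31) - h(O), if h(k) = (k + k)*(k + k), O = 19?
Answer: -1748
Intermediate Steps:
h(k) = 4*k² (h(k) = (2*k)*(2*k) = 4*k²)
(-21*13 - 31) - h(O) = (-21*13 - 31) - 4*19² = (-273 - 31) - 4*361 = -304 - 1*1444 = -304 - 1444 = -1748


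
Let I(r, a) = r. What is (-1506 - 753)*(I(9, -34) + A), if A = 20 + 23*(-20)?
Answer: 973629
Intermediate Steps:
A = -440 (A = 20 - 460 = -440)
(-1506 - 753)*(I(9, -34) + A) = (-1506 - 753)*(9 - 440) = -2259*(-431) = 973629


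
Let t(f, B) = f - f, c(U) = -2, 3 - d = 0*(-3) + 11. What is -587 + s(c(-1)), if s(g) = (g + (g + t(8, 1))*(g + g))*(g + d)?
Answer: -647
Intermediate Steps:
d = -8 (d = 3 - (0*(-3) + 11) = 3 - (0 + 11) = 3 - 1*11 = 3 - 11 = -8)
t(f, B) = 0
s(g) = (-8 + g)*(g + 2*g**2) (s(g) = (g + (g + 0)*(g + g))*(g - 8) = (g + g*(2*g))*(-8 + g) = (g + 2*g**2)*(-8 + g) = (-8 + g)*(g + 2*g**2))
-587 + s(c(-1)) = -587 - 2*(-8 - 15*(-2) + 2*(-2)**2) = -587 - 2*(-8 + 30 + 2*4) = -587 - 2*(-8 + 30 + 8) = -587 - 2*30 = -587 - 60 = -647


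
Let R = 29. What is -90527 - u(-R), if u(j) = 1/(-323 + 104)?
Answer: -19825412/219 ≈ -90527.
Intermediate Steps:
u(j) = -1/219 (u(j) = 1/(-219) = -1/219)
-90527 - u(-R) = -90527 - 1*(-1/219) = -90527 + 1/219 = -19825412/219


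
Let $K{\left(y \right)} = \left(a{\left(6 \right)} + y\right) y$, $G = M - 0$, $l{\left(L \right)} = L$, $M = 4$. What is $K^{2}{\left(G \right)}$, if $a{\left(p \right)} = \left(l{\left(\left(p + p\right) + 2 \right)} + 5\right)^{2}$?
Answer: $2131600$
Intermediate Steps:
$G = 4$ ($G = 4 - 0 = 4 + 0 = 4$)
$a{\left(p \right)} = \left(7 + 2 p\right)^{2}$ ($a{\left(p \right)} = \left(\left(\left(p + p\right) + 2\right) + 5\right)^{2} = \left(\left(2 p + 2\right) + 5\right)^{2} = \left(\left(2 + 2 p\right) + 5\right)^{2} = \left(7 + 2 p\right)^{2}$)
$K{\left(y \right)} = y \left(361 + y\right)$ ($K{\left(y \right)} = \left(\left(7 + 2 \cdot 6\right)^{2} + y\right) y = \left(\left(7 + 12\right)^{2} + y\right) y = \left(19^{2} + y\right) y = \left(361 + y\right) y = y \left(361 + y\right)$)
$K^{2}{\left(G \right)} = \left(4 \left(361 + 4\right)\right)^{2} = \left(4 \cdot 365\right)^{2} = 1460^{2} = 2131600$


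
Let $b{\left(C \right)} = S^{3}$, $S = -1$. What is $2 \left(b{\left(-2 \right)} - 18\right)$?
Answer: $-38$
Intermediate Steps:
$b{\left(C \right)} = -1$ ($b{\left(C \right)} = \left(-1\right)^{3} = -1$)
$2 \left(b{\left(-2 \right)} - 18\right) = 2 \left(-1 - 18\right) = 2 \left(-19\right) = -38$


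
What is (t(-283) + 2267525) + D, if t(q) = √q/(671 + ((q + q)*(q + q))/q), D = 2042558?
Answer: 4310083 - I*√283/461 ≈ 4.3101e+6 - 0.036492*I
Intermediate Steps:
t(q) = √q/(671 + 4*q) (t(q) = √q/(671 + ((2*q)*(2*q))/q) = √q/(671 + (4*q²)/q) = √q/(671 + 4*q))
(t(-283) + 2267525) + D = (√(-283)/(671 + 4*(-283)) + 2267525) + 2042558 = ((I*√283)/(671 - 1132) + 2267525) + 2042558 = ((I*√283)/(-461) + 2267525) + 2042558 = ((I*√283)*(-1/461) + 2267525) + 2042558 = (-I*√283/461 + 2267525) + 2042558 = (2267525 - I*√283/461) + 2042558 = 4310083 - I*√283/461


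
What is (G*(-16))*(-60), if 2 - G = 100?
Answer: -94080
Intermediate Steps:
G = -98 (G = 2 - 1*100 = 2 - 100 = -98)
(G*(-16))*(-60) = -98*(-16)*(-60) = 1568*(-60) = -94080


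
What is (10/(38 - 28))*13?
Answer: 13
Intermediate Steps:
(10/(38 - 28))*13 = (10/10)*13 = (10*(1/10))*13 = 1*13 = 13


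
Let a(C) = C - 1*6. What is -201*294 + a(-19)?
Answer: -59119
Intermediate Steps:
a(C) = -6 + C (a(C) = C - 6 = -6 + C)
-201*294 + a(-19) = -201*294 + (-6 - 19) = -59094 - 25 = -59119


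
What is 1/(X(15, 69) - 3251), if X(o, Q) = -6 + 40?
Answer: -1/3217 ≈ -0.00031085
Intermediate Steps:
X(o, Q) = 34
1/(X(15, 69) - 3251) = 1/(34 - 3251) = 1/(-3217) = -1/3217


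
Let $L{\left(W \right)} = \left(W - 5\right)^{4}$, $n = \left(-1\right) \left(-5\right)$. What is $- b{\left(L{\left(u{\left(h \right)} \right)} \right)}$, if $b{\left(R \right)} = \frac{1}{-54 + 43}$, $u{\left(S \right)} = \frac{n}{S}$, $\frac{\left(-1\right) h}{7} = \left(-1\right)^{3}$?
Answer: $\frac{1}{11} \approx 0.090909$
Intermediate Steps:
$h = 7$ ($h = - 7 \left(-1\right)^{3} = \left(-7\right) \left(-1\right) = 7$)
$n = 5$
$u{\left(S \right)} = \frac{5}{S}$
$L{\left(W \right)} = \left(-5 + W\right)^{4}$
$b{\left(R \right)} = - \frac{1}{11}$ ($b{\left(R \right)} = \frac{1}{-11} = - \frac{1}{11}$)
$- b{\left(L{\left(u{\left(h \right)} \right)} \right)} = \left(-1\right) \left(- \frac{1}{11}\right) = \frac{1}{11}$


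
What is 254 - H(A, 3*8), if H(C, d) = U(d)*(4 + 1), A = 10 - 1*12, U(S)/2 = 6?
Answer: 194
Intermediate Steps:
U(S) = 12 (U(S) = 2*6 = 12)
A = -2 (A = 10 - 12 = -2)
H(C, d) = 60 (H(C, d) = 12*(4 + 1) = 12*5 = 60)
254 - H(A, 3*8) = 254 - 1*60 = 254 - 60 = 194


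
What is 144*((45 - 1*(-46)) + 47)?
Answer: 19872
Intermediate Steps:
144*((45 - 1*(-46)) + 47) = 144*((45 + 46) + 47) = 144*(91 + 47) = 144*138 = 19872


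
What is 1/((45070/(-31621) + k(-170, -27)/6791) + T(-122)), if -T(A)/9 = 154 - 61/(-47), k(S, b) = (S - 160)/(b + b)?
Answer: -90834263253/127086696395434 ≈ -0.00071474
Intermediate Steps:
k(S, b) = (-160 + S)/(2*b) (k(S, b) = (-160 + S)/((2*b)) = (-160 + S)*(1/(2*b)) = (-160 + S)/(2*b))
T(A) = -65691/47 (T(A) = -9*(154 - 61/(-47)) = -9*(154 - 61*(-1/47)) = -9*(154 + 61/47) = -9*7299/47 = -65691/47)
1/((45070/(-31621) + k(-170, -27)/6791) + T(-122)) = 1/((45070/(-31621) + ((½)*(-160 - 170)/(-27))/6791) - 65691/47) = 1/((45070*(-1/31621) + ((½)*(-1/27)*(-330))*(1/6791)) - 65691/47) = 1/((-45070/31621 + (55/9)*(1/6791)) - 65691/47) = 1/((-45070/31621 + 55/61119) - 65691/47) = 1/(-2752894175/1932643899 - 65691/47) = 1/(-127086696395434/90834263253) = -90834263253/127086696395434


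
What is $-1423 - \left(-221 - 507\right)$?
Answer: $-695$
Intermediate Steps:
$-1423 - \left(-221 - 507\right) = -1423 - -728 = -1423 + 728 = -695$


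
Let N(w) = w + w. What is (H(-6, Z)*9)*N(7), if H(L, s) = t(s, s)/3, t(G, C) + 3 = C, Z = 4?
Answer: 42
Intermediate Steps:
t(G, C) = -3 + C
N(w) = 2*w
H(L, s) = -1 + s/3 (H(L, s) = (-3 + s)/3 = (-3 + s)*(⅓) = -1 + s/3)
(H(-6, Z)*9)*N(7) = ((-1 + (⅓)*4)*9)*(2*7) = ((-1 + 4/3)*9)*14 = ((⅓)*9)*14 = 3*14 = 42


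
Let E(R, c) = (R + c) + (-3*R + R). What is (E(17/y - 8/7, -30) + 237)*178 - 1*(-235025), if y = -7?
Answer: 1907547/7 ≈ 2.7251e+5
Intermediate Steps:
E(R, c) = c - R (E(R, c) = (R + c) - 2*R = c - R)
(E(17/y - 8/7, -30) + 237)*178 - 1*(-235025) = ((-30 - (17/(-7) - 8/7)) + 237)*178 - 1*(-235025) = ((-30 - (17*(-1/7) - 8*1/7)) + 237)*178 + 235025 = ((-30 - (-17/7 - 8/7)) + 237)*178 + 235025 = ((-30 - 1*(-25/7)) + 237)*178 + 235025 = ((-30 + 25/7) + 237)*178 + 235025 = (-185/7 + 237)*178 + 235025 = (1474/7)*178 + 235025 = 262372/7 + 235025 = 1907547/7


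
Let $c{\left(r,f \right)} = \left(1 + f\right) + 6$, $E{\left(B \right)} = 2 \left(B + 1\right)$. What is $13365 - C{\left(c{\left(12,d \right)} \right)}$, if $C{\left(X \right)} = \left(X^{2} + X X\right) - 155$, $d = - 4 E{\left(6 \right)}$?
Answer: $8718$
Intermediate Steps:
$E{\left(B \right)} = 2 + 2 B$ ($E{\left(B \right)} = 2 \left(1 + B\right) = 2 + 2 B$)
$d = -56$ ($d = - 4 \left(2 + 2 \cdot 6\right) = - 4 \left(2 + 12\right) = \left(-4\right) 14 = -56$)
$c{\left(r,f \right)} = 7 + f$
$C{\left(X \right)} = -155 + 2 X^{2}$ ($C{\left(X \right)} = \left(X^{2} + X^{2}\right) - 155 = 2 X^{2} - 155 = -155 + 2 X^{2}$)
$13365 - C{\left(c{\left(12,d \right)} \right)} = 13365 - \left(-155 + 2 \left(7 - 56\right)^{2}\right) = 13365 - \left(-155 + 2 \left(-49\right)^{2}\right) = 13365 - \left(-155 + 2 \cdot 2401\right) = 13365 - \left(-155 + 4802\right) = 13365 - 4647 = 8718$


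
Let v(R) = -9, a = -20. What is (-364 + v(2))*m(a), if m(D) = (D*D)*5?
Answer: -746000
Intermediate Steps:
m(D) = 5*D² (m(D) = D²*5 = 5*D²)
(-364 + v(2))*m(a) = (-364 - 9)*(5*(-20)²) = -1865*400 = -373*2000 = -746000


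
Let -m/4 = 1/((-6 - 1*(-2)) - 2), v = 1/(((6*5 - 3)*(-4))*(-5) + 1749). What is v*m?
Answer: 2/6867 ≈ 0.00029125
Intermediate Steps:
v = 1/2289 (v = 1/(((30 - 3)*(-4))*(-5) + 1749) = 1/((27*(-4))*(-5) + 1749) = 1/(-108*(-5) + 1749) = 1/(540 + 1749) = 1/2289 ≈ 0.00043687)
m = 2/3 (m = -4/((-6 - 1*(-2)) - 2) = -4/((-6 + 2) - 2) = -4/(-4 - 2) = -4/(-6) = -4*(-1/6) = 2/3 ≈ 0.66667)
v*m = (1/2289)*(2/3) = 2/6867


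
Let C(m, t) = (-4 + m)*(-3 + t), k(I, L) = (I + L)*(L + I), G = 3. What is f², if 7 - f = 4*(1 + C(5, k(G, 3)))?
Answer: 16641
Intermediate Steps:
k(I, L) = (I + L)² (k(I, L) = (I + L)*(I + L) = (I + L)²)
f = -129 (f = 7 - 4*(1 + (12 - 4*(3 + 3)² - 3*5 + 5*(3 + 3)²)) = 7 - 4*(1 + (12 - 4*6² - 15 + 5*6²)) = 7 - 4*(1 + (12 - 4*36 - 15 + 5*36)) = 7 - 4*(1 + (12 - 144 - 15 + 180)) = 7 - 4*(1 + 33) = 7 - 4*34 = 7 - 1*136 = 7 - 136 = -129)
f² = (-129)² = 16641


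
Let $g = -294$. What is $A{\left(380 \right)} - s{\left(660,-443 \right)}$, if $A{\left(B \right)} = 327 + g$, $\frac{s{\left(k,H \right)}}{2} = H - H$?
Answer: $33$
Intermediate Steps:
$s{\left(k,H \right)} = 0$ ($s{\left(k,H \right)} = 2 \left(H - H\right) = 2 \cdot 0 = 0$)
$A{\left(B \right)} = 33$ ($A{\left(B \right)} = 327 - 294 = 33$)
$A{\left(380 \right)} - s{\left(660,-443 \right)} = 33 - 0 = 33 + 0 = 33$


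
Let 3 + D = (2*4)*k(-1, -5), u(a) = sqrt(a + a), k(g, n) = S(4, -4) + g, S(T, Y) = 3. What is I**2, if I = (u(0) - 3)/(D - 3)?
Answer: 9/100 ≈ 0.090000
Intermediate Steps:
k(g, n) = 3 + g
u(a) = sqrt(2)*sqrt(a) (u(a) = sqrt(2*a) = sqrt(2)*sqrt(a))
D = 13 (D = -3 + (2*4)*(3 - 1) = -3 + 8*2 = -3 + 16 = 13)
I = -3/10 (I = (sqrt(2)*sqrt(0) - 3)/(13 - 3) = (sqrt(2)*0 - 3)/10 = (0 - 3)*(1/10) = -3*1/10 = -3/10 ≈ -0.30000)
I**2 = (-3/10)**2 = 9/100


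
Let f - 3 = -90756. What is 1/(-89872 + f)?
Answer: -1/180625 ≈ -5.5363e-6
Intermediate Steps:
f = -90753 (f = 3 - 90756 = -90753)
1/(-89872 + f) = 1/(-89872 - 90753) = 1/(-180625) = -1/180625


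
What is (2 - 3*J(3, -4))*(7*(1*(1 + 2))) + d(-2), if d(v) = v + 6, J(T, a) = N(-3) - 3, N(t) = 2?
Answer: 109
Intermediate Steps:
J(T, a) = -1 (J(T, a) = 2 - 3 = -1)
d(v) = 6 + v
(2 - 3*J(3, -4))*(7*(1*(1 + 2))) + d(-2) = (2 - 3*(-1))*(7*(1*(1 + 2))) + (6 - 2) = (2 + 3)*(7*(1*3)) + 4 = 5*(7*3) + 4 = 5*21 + 4 = 105 + 4 = 109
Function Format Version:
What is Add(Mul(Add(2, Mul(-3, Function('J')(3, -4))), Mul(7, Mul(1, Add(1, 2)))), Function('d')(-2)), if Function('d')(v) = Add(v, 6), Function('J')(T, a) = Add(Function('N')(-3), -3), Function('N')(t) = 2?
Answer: 109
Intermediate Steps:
Function('J')(T, a) = -1 (Function('J')(T, a) = Add(2, -3) = -1)
Function('d')(v) = Add(6, v)
Add(Mul(Add(2, Mul(-3, Function('J')(3, -4))), Mul(7, Mul(1, Add(1, 2)))), Function('d')(-2)) = Add(Mul(Add(2, Mul(-3, -1)), Mul(7, Mul(1, Add(1, 2)))), Add(6, -2)) = Add(Mul(Add(2, 3), Mul(7, Mul(1, 3))), 4) = Add(Mul(5, Mul(7, 3)), 4) = Add(Mul(5, 21), 4) = Add(105, 4) = 109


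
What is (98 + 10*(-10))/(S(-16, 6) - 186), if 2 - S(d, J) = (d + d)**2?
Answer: 1/604 ≈ 0.0016556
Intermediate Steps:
S(d, J) = 2 - 4*d**2 (S(d, J) = 2 - (d + d)**2 = 2 - (2*d)**2 = 2 - 4*d**2)
(98 + 10*(-10))/(S(-16, 6) - 186) = (98 + 10*(-10))/((2 - 4*(-16)**2) - 186) = (98 - 100)/((2 - 4*256) - 186) = -2/((2 - 1024) - 186) = -2/(-1022 - 186) = -2/(-1208) = -2*(-1/1208) = 1/604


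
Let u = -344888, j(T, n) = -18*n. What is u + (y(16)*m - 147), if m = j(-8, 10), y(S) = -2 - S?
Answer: -341795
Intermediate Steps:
m = -180 (m = -18*10 = -180)
u + (y(16)*m - 147) = -344888 + ((-2 - 1*16)*(-180) - 147) = -344888 + ((-2 - 16)*(-180) - 147) = -344888 + (-18*(-180) - 147) = -344888 + (3240 - 147) = -344888 + 3093 = -341795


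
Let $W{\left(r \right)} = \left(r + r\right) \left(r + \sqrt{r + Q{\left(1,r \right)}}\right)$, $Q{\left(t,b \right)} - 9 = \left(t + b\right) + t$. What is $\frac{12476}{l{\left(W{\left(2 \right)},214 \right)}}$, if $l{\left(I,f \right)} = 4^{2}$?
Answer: $\frac{3119}{4} \approx 779.75$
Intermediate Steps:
$Q{\left(t,b \right)} = 9 + b + 2 t$ ($Q{\left(t,b \right)} = 9 + \left(\left(t + b\right) + t\right) = 9 + \left(\left(b + t\right) + t\right) = 9 + \left(b + 2 t\right) = 9 + b + 2 t$)
$W{\left(r \right)} = 2 r \left(r + \sqrt{11 + 2 r}\right)$ ($W{\left(r \right)} = \left(r + r\right) \left(r + \sqrt{r + \left(9 + r + 2 \cdot 1\right)}\right) = 2 r \left(r + \sqrt{r + \left(9 + r + 2\right)}\right) = 2 r \left(r + \sqrt{r + \left(11 + r\right)}\right) = 2 r \left(r + \sqrt{11 + 2 r}\right)$)
$l{\left(I,f \right)} = 16$
$\frac{12476}{l{\left(W{\left(2 \right)},214 \right)}} = \frac{12476}{16} = 12476 \cdot \frac{1}{16} = \frac{3119}{4}$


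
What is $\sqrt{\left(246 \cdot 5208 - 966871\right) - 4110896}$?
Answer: $i \sqrt{3796599} \approx 1948.5 i$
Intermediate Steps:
$\sqrt{\left(246 \cdot 5208 - 966871\right) - 4110896} = \sqrt{\left(1281168 - 966871\right) - 4110896} = \sqrt{314297 - 4110896} = \sqrt{-3796599} = i \sqrt{3796599}$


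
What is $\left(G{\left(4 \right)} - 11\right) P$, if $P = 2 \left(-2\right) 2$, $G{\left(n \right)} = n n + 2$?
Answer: $-56$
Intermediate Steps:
$G{\left(n \right)} = 2 + n^{2}$ ($G{\left(n \right)} = n^{2} + 2 = 2 + n^{2}$)
$P = -8$ ($P = \left(-4\right) 2 = -8$)
$\left(G{\left(4 \right)} - 11\right) P = \left(\left(2 + 4^{2}\right) - 11\right) \left(-8\right) = \left(\left(2 + 16\right) - 11\right) \left(-8\right) = \left(18 - 11\right) \left(-8\right) = 7 \left(-8\right) = -56$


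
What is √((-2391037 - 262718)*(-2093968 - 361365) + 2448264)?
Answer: 3*√723983852631 ≈ 2.5526e+6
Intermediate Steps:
√((-2391037 - 262718)*(-2093968 - 361365) + 2448264) = √(-2653755*(-2455333) + 2448264) = √(6515852225415 + 2448264) = √6515854673679 = 3*√723983852631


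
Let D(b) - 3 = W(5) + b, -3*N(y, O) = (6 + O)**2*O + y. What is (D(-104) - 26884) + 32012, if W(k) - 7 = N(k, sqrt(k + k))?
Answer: 14977/3 - 46*sqrt(10)/3 ≈ 4943.8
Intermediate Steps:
N(y, O) = -y/3 - O*(6 + O)**2/3 (N(y, O) = -((6 + O)**2*O + y)/3 = -(O*(6 + O)**2 + y)/3 = -(y + O*(6 + O)**2)/3 = -y/3 - O*(6 + O)**2/3)
W(k) = 7 - k/3 - sqrt(2)*sqrt(k)*(6 + sqrt(2)*sqrt(k))**2/3 (W(k) = 7 + (-k/3 - sqrt(k + k)*(6 + sqrt(k + k))**2/3) = 7 + (-k/3 - sqrt(2*k)*(6 + sqrt(2*k))**2/3) = 7 + (-k/3 - sqrt(2)*sqrt(k)*(6 + sqrt(2)*sqrt(k))**2/3) = 7 - k/3 - sqrt(2)*sqrt(k)*(6 + sqrt(2)*sqrt(k))**2/3)
D(b) = 25/3 + b - sqrt(10)*(6 + sqrt(10))**2/3 (D(b) = 3 + ((7 - 1/3*5 - sqrt(2)*sqrt(5)*(6 + sqrt(2)*sqrt(5))**2/3) + b) = 3 + ((7 - 5/3 - sqrt(2)*sqrt(5)*(6 + sqrt(10))**2/3) + b) = 3 + ((7 - 5/3 - sqrt(10)*(6 + sqrt(10))**2/3) + b) = 3 + ((16/3 - sqrt(10)*(6 + sqrt(10))**2/3) + b) = 3 + (16/3 + b - sqrt(10)*(6 + sqrt(10))**2/3) = 25/3 + b - sqrt(10)*(6 + sqrt(10))**2/3)
(D(-104) - 26884) + 32012 = ((-95/3 - 104 - 46*sqrt(10)/3) - 26884) + 32012 = ((-407/3 - 46*sqrt(10)/3) - 26884) + 32012 = (-81059/3 - 46*sqrt(10)/3) + 32012 = 14977/3 - 46*sqrt(10)/3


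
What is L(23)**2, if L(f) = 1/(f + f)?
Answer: 1/2116 ≈ 0.00047259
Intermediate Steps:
L(f) = 1/(2*f)
L(23)**2 = ((1/2)/23)**2 = ((1/2)*(1/23))**2 = (1/46)**2 = 1/2116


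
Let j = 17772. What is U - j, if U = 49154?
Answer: 31382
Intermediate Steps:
U - j = 49154 - 1*17772 = 49154 - 17772 = 31382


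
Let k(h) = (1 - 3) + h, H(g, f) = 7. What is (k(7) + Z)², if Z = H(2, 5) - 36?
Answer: 576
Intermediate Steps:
k(h) = -2 + h
Z = -29 (Z = 7 - 36 = -29)
(k(7) + Z)² = ((-2 + 7) - 29)² = (5 - 29)² = (-24)² = 576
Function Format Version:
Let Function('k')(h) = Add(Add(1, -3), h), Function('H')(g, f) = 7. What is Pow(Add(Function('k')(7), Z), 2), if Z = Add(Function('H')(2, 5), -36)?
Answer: 576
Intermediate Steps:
Function('k')(h) = Add(-2, h)
Z = -29 (Z = Add(7, -36) = -29)
Pow(Add(Function('k')(7), Z), 2) = Pow(Add(Add(-2, 7), -29), 2) = Pow(Add(5, -29), 2) = Pow(-24, 2) = 576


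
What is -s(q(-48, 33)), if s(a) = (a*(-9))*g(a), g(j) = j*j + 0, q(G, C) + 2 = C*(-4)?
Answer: -21654936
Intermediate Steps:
q(G, C) = -2 - 4*C (q(G, C) = -2 + C*(-4) = -2 - 4*C)
g(j) = j² (g(j) = j² + 0 = j²)
s(a) = -9*a³ (s(a) = (a*(-9))*a² = (-9*a)*a² = -9*a³)
-s(q(-48, 33)) = -(-9)*(-2 - 4*33)³ = -(-9)*(-2 - 132)³ = -(-9)*(-134)³ = -(-9)*(-2406104) = -1*21654936 = -21654936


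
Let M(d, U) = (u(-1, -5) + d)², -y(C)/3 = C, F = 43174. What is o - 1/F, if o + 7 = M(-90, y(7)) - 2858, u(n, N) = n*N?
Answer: 188238639/43174 ≈ 4360.0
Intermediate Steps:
u(n, N) = N*n
y(C) = -3*C
M(d, U) = (5 + d)² (M(d, U) = (-5*(-1) + d)² = (5 + d)²)
o = 4360 (o = -7 + ((5 - 90)² - 2858) = -7 + ((-85)² - 2858) = -7 + (7225 - 2858) = -7 + 4367 = 4360)
o - 1/F = 4360 - 1/43174 = 188238639/43174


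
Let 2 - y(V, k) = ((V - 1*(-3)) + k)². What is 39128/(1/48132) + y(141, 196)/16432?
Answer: 15473265831737/8216 ≈ 1.8833e+9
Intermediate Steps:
y(V, k) = 2 - (3 + V + k)² (y(V, k) = 2 - ((V - 1*(-3)) + k)² = 2 - ((V + 3) + k)² = 2 - ((3 + V) + k)² = 2 - (3 + V + k)²)
39128/(1/48132) + y(141, 196)/16432 = 39128/(1/48132) + (2 - (3 + 141 + 196)²)/16432 = 39128/(1/48132) + (2 - 1*340²)*(1/16432) = 39128*48132 + (2 - 1*115600)*(1/16432) = 1883308896 + (2 - 115600)*(1/16432) = 1883308896 - 115598*1/16432 = 1883308896 - 57799/8216 = 15473265831737/8216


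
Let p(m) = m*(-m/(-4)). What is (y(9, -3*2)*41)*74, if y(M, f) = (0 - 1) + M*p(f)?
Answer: 242720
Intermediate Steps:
p(m) = m²/4 (p(m) = m*(-m*(-¼)) = m*(m/4) = m²/4)
y(M, f) = -1 + M*f²/4 (y(M, f) = (0 - 1) + M*(f²/4) = -1 + M*f²/4)
(y(9, -3*2)*41)*74 = ((-1 + (¼)*9*(-3*2)²)*41)*74 = ((-1 + (¼)*9*(-6)²)*41)*74 = ((-1 + (¼)*9*36)*41)*74 = ((-1 + 81)*41)*74 = (80*41)*74 = 3280*74 = 242720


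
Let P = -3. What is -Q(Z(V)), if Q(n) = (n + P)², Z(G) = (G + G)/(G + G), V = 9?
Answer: -4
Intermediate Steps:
Z(G) = 1 (Z(G) = (2*G)/((2*G)) = (2*G)*(1/(2*G)) = 1)
Q(n) = (-3 + n)² (Q(n) = (n - 3)² = (-3 + n)²)
-Q(Z(V)) = -(-3 + 1)² = -1*(-2)² = -1*4 = -4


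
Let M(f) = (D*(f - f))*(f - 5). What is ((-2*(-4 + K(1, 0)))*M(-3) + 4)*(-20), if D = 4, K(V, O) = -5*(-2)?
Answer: -80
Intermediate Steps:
K(V, O) = 10
M(f) = 0 (M(f) = (4*(f - f))*(f - 5) = (4*0)*(-5 + f) = 0*(-5 + f) = 0)
((-2*(-4 + K(1, 0)))*M(-3) + 4)*(-20) = (-2*(-4 + 10)*0 + 4)*(-20) = (-2*6*0 + 4)*(-20) = (-12*0 + 4)*(-20) = (0 + 4)*(-20) = 4*(-20) = -80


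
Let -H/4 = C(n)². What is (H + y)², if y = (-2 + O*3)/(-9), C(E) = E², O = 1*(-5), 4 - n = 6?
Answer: 312481/81 ≈ 3857.8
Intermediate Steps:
n = -2 (n = 4 - 1*6 = 4 - 6 = -2)
O = -5
y = 17/9 (y = (-2 - 5*3)/(-9) = (-2 - 15)*(-⅑) = -17*(-⅑) = 17/9 ≈ 1.8889)
H = -64 (H = -4*((-2)²)² = -4*4² = -4*16 = -64)
(H + y)² = (-64 + 17/9)² = (-559/9)² = 312481/81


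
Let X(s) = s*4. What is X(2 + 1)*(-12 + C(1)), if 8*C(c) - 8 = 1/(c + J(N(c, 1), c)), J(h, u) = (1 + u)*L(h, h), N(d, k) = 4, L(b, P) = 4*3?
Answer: -6597/50 ≈ -131.94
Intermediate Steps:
L(b, P) = 12
J(h, u) = 12 + 12*u (J(h, u) = (1 + u)*12 = 12 + 12*u)
C(c) = 1 + 1/(8*(12 + 13*c)) (C(c) = 1 + 1/(8*(c + (12 + 12*c))) = 1 + 1/(8*(12 + 13*c)))
X(s) = 4*s
X(2 + 1)*(-12 + C(1)) = (4*(2 + 1))*(-12 + (97 + 104*1)/(8*(12 + 13*1))) = (4*3)*(-12 + (97 + 104)/(8*(12 + 13))) = 12*(-12 + (⅛)*201/25) = 12*(-12 + (⅛)*(1/25)*201) = 12*(-12 + 201/200) = 12*(-2199/200) = -6597/50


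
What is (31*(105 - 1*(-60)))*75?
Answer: 383625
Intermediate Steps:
(31*(105 - 1*(-60)))*75 = (31*(105 + 60))*75 = (31*165)*75 = 5115*75 = 383625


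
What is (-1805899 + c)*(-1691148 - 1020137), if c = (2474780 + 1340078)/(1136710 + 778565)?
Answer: 1875552759536752319/383055 ≈ 4.8963e+12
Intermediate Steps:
c = 3814858/1915275 ≈ 1.9918
(-1805899 + c)*(-1691148 - 1020137) = (-1805899 + 3814858/1915275)*(-1691148 - 1020137) = -3458789392367/1915275*(-2711285) = 1875552759536752319/383055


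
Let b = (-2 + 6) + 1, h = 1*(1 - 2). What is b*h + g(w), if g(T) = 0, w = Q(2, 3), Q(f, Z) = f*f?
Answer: -5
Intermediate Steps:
Q(f, Z) = f**2
w = 4 (w = 2**2 = 4)
h = -1 (h = 1*(-1) = -1)
b = 5 (b = 4 + 1 = 5)
b*h + g(w) = 5*(-1) + 0 = -5 + 0 = -5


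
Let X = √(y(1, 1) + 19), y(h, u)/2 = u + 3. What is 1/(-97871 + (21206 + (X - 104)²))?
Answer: -32911/2165683778 + 156*√3/1082841889 ≈ -1.4947e-5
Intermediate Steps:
y(h, u) = 6 + 2*u (y(h, u) = 2*(u + 3) = 2*(3 + u) = 6 + 2*u)
X = 3*√3 (X = √((6 + 2*1) + 19) = √((6 + 2) + 19) = √(8 + 19) = √27 = 3*√3 ≈ 5.1962)
1/(-97871 + (21206 + (X - 104)²)) = 1/(-97871 + (21206 + (3*√3 - 104)²)) = 1/(-97871 + (21206 + (-104 + 3*√3)²)) = 1/(-76665 + (-104 + 3*√3)²)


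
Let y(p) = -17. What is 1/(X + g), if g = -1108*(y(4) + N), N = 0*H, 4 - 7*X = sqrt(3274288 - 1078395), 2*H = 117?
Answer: 922992/17383808843 + 7*sqrt(2195893)/17383808843 ≈ 5.3692e-5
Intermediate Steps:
H = 117/2 (H = (1/2)*117 = 117/2 ≈ 58.500)
X = 4/7 - sqrt(2195893)/7 (X = 4/7 - sqrt(3274288 - 1078395)/7 = 4/7 - sqrt(2195893)/7 ≈ -211.12)
N = 0 (N = 0*(117/2) = 0)
g = 18836 (g = -1108*(-17 + 0) = -1108*(-17) = 18836)
1/(X + g) = 1/((4/7 - sqrt(2195893)/7) + 18836) = 1/(131856/7 - sqrt(2195893)/7)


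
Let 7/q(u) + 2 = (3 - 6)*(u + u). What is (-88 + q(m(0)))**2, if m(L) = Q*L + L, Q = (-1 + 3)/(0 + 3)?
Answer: 33489/4 ≈ 8372.3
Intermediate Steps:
Q = 2/3 ≈ 0.66667
m(L) = 5*L/3 (m(L) = 2*L/3 + L = 5*L/3)
q(u) = 7/(-2 - 6*u) (q(u) = 7/(-2 + (3 - 6)*(u + u)) = 7/(-2 - 6*u))
(-88 + q(m(0)))**2 = (-88 - 7/(2 + 6*((5/3)*0)))**2 = (-88 - 7/(2 + 6*0))**2 = (-88 - 7/(2 + 0))**2 = (-88 - 7/2)**2 = (-183/2)**2 = 33489/4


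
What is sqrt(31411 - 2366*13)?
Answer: sqrt(653) ≈ 25.554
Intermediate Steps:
sqrt(31411 - 2366*13) = sqrt(31411 - 30758) = sqrt(653)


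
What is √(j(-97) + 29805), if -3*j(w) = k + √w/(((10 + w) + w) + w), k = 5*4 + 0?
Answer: √(21176155785 + 843*I*√97)/843 ≈ 172.62 + 3.384e-5*I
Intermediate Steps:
k = 20 (k = 20 + 0 = 20)
j(w) = -20/3 - √w/(3*(10 + 3*w)) (j(w) = -(20 + √w/(((10 + w) + w) + w))/3 = -(20 + √w/((10 + 2*w) + w))/3 = -(20 + √w/(10 + 3*w))/3 = -20/3 - √w/(3*(10 + 3*w)))
√(j(-97) + 29805) = √((-200 - √(-97) - 60*(-97))/(3*(10 + 3*(-97))) + 29805) = √((-200 - I*√97 + 5820)/(3*(10 - 291)) + 29805) = √((⅓)*(-200 - I*√97 + 5820)/(-281) + 29805) = √((⅓)*(-1/281)*(5620 - I*√97) + 29805) = √((-20/3 + I*√97/843) + 29805) = √(89395/3 + I*√97/843)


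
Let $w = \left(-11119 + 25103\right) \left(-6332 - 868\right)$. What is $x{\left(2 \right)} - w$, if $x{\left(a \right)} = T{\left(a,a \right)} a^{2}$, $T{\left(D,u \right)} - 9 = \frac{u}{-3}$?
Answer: $\frac{302054500}{3} \approx 1.0068 \cdot 10^{8}$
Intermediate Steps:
$T{\left(D,u \right)} = 9 - \frac{u}{3}$ ($T{\left(D,u \right)} = 9 + \frac{u}{-3} = 9 + u \left(- \frac{1}{3}\right) = 9 - \frac{u}{3}$)
$w = -100684800$ ($w = 13984 \left(-7200\right) = -100684800$)
$x{\left(a \right)} = a^{2} \left(9 - \frac{a}{3}\right)$ ($x{\left(a \right)} = \left(9 - \frac{a}{3}\right) a^{2} = a^{2} \left(9 - \frac{a}{3}\right)$)
$x{\left(2 \right)} - w = \frac{2^{2} \left(27 - 2\right)}{3} - -100684800 = \frac{1}{3} \cdot 4 \left(27 - 2\right) + 100684800 = \frac{1}{3} \cdot 4 \cdot 25 + 100684800 = \frac{100}{3} + 100684800 = \frac{302054500}{3}$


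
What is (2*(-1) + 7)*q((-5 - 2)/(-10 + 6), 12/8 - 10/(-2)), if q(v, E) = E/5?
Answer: 13/2 ≈ 6.5000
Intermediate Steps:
q(v, E) = E/5 (q(v, E) = E*(1/5) = E/5)
(2*(-1) + 7)*q((-5 - 2)/(-10 + 6), 12/8 - 10/(-2)) = (2*(-1) + 7)*((12/8 - 10/(-2))/5) = (-2 + 7)*((12*(1/8) - 10*(-1/2))/5) = 5*((3/2 + 5)/5) = 5*((1/5)*(13/2)) = 5*(13/10) = 13/2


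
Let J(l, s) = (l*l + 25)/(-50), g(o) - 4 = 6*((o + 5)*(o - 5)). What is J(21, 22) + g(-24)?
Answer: 82517/25 ≈ 3300.7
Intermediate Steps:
g(o) = 4 + 6*(-5 + o)*(5 + o) (g(o) = 4 + 6*((o + 5)*(o - 5)) = 4 + 6*((5 + o)*(-5 + o)) = 4 + 6*((-5 + o)*(5 + o)) = 4 + 6*(-5 + o)*(5 + o))
J(l, s) = -1/2 - l**2/50 (J(l, s) = (l**2 + 25)*(-1/50) = (25 + l**2)*(-1/50) = -1/2 - l**2/50)
J(21, 22) + g(-24) = (-1/2 - 1/50*21**2) + (-146 + 6*(-24)**2) = (-1/2 - 1/50*441) + (-146 + 6*576) = (-1/2 - 441/50) + (-146 + 3456) = -233/25 + 3310 = 82517/25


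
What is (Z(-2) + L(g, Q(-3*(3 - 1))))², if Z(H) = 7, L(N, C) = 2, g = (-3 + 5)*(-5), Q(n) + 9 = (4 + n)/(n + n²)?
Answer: 81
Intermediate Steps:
Q(n) = -9 + (4 + n)/(n + n²)
g = -10 (g = 2*(-5) = -10)
(Z(-2) + L(g, Q(-3*(3 - 1))))² = (7 + 2)² = 9² = 81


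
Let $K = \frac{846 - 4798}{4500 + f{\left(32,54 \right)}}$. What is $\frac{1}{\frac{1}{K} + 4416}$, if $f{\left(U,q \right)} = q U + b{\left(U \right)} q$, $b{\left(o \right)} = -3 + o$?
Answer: $\frac{1976}{8722119} \approx 0.00022655$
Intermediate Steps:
$f{\left(U,q \right)} = U q + q \left(-3 + U\right)$ ($f{\left(U,q \right)} = q U + \left(-3 + U\right) q = U q + q \left(-3 + U\right)$)
$K = - \frac{1976}{3897}$ ($K = \frac{846 - 4798}{4500 + 54 \left(-3 + 2 \cdot 32\right)} = - \frac{3952}{4500 + 54 \left(-3 + 64\right)} = - \frac{3952}{4500 + 54 \cdot 61} = - \frac{3952}{4500 + 3294} = - \frac{3952}{7794} = \left(-3952\right) \frac{1}{7794} = - \frac{1976}{3897} \approx -0.50706$)
$\frac{1}{\frac{1}{K} + 4416} = \frac{1}{\frac{1}{- \frac{1976}{3897}} + 4416} = \frac{1}{- \frac{3897}{1976} + 4416} = \frac{1}{\frac{8722119}{1976}} = \frac{1976}{8722119}$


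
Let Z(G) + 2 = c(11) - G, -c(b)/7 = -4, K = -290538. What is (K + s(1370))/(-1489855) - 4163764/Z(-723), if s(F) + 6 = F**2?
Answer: -6204592794864/1115901395 ≈ -5560.2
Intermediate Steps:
c(b) = 28 (c(b) = -7*(-4) = 28)
s(F) = -6 + F**2
Z(G) = 26 - G (Z(G) = -2 + (28 - G) = 26 - G)
(K + s(1370))/(-1489855) - 4163764/Z(-723) = (-290538 + (-6 + 1370**2))/(-1489855) - 4163764/(26 - 1*(-723)) = (-290538 + (-6 + 1876900))*(-1/1489855) - 4163764/(26 + 723) = (-290538 + 1876894)*(-1/1489855) - 4163764/749 = 1586356*(-1/1489855) - 4163764*1/749 = -1586356/1489855 - 4163764/749 = -6204592794864/1115901395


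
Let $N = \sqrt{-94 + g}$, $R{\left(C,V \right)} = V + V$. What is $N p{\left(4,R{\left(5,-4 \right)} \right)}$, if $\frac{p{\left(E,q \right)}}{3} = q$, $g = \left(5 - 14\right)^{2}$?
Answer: $- 24 i \sqrt{13} \approx - 86.533 i$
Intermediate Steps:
$g = 81$ ($g = \left(-9\right)^{2} = 81$)
$R{\left(C,V \right)} = 2 V$
$p{\left(E,q \right)} = 3 q$
$N = i \sqrt{13}$ ($N = \sqrt{-94 + 81} = \sqrt{-13} = i \sqrt{13} \approx 3.6056 i$)
$N p{\left(4,R{\left(5,-4 \right)} \right)} = i \sqrt{13} \cdot 3 \cdot 2 \left(-4\right) = i \sqrt{13} \cdot 3 \left(-8\right) = i \sqrt{13} \left(-24\right) = - 24 i \sqrt{13}$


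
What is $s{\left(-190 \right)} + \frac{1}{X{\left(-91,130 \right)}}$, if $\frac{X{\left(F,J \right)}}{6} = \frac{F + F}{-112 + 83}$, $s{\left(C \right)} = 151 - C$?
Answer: $\frac{372401}{1092} \approx 341.03$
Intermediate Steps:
$X{\left(F,J \right)} = - \frac{12 F}{29}$ ($X{\left(F,J \right)} = 6 \frac{F + F}{-112 + 83} = 6 \frac{2 F}{-29} = 6 \cdot 2 F \left(- \frac{1}{29}\right) = 6 \left(- \frac{2 F}{29}\right) = - \frac{12 F}{29}$)
$s{\left(-190 \right)} + \frac{1}{X{\left(-91,130 \right)}} = \left(151 - -190\right) + \frac{1}{\left(- \frac{12}{29}\right) \left(-91\right)} = \left(151 + 190\right) + \frac{1}{\frac{1092}{29}} = 341 + \frac{29}{1092} = \frac{372401}{1092}$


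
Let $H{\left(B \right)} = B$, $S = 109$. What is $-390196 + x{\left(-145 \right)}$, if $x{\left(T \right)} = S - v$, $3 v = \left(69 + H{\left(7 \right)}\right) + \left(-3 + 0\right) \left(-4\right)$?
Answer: $- \frac{1170349}{3} \approx -3.9012 \cdot 10^{5}$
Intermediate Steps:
$v = \frac{88}{3}$ ($v = \frac{\left(69 + 7\right) + \left(-3 + 0\right) \left(-4\right)}{3} = \frac{76 - -12}{3} = \frac{76 + 12}{3} = \frac{1}{3} \cdot 88 = \frac{88}{3} \approx 29.333$)
$x{\left(T \right)} = \frac{239}{3}$ ($x{\left(T \right)} = 109 - \frac{88}{3} = \frac{239}{3}$)
$-390196 + x{\left(-145 \right)} = -390196 + \frac{239}{3} = - \frac{1170349}{3}$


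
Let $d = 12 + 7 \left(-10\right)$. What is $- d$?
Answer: $58$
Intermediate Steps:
$d = -58$ ($d = 12 - 70 = -58$)
$- d = \left(-1\right) \left(-58\right) = 58$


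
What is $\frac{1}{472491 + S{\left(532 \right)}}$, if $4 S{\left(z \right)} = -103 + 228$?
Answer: $\frac{4}{1890089} \approx 2.1163 \cdot 10^{-6}$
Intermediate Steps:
$S{\left(z \right)} = \frac{125}{4}$ ($S{\left(z \right)} = \frac{-103 + 228}{4} = \frac{1}{4} \cdot 125 = \frac{125}{4}$)
$\frac{1}{472491 + S{\left(532 \right)}} = \frac{1}{472491 + \frac{125}{4}} = \frac{1}{\frac{1890089}{4}} = \frac{4}{1890089}$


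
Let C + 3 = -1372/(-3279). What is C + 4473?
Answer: 14658502/3279 ≈ 4470.4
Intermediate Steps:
C = -8465/3279 (C = -3 - 1372/(-3279) = -3 - 1372*(-1/3279) = -3 + 1372/3279 = -8465/3279 ≈ -2.5816)
C + 4473 = -8465/3279 + 4473 = 14658502/3279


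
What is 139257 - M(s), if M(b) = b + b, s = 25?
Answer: 139207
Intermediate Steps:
M(b) = 2*b
139257 - M(s) = 139257 - 2*25 = 139257 - 1*50 = 139257 - 50 = 139207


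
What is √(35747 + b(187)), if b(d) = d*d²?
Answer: 15*√29222 ≈ 2564.2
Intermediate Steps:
b(d) = d³
√(35747 + b(187)) = √(35747 + 187³) = √(35747 + 6539203) = √6574950 = 15*√29222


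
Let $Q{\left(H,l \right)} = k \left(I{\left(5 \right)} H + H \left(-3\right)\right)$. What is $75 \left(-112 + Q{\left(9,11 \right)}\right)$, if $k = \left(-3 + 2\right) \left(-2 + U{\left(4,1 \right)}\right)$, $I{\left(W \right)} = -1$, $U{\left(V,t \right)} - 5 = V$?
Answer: $10500$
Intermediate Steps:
$U{\left(V,t \right)} = 5 + V$
$k = -7$ ($k = \left(-3 + 2\right) \left(-2 + \left(5 + 4\right)\right) = - (-2 + 9) = \left(-1\right) 7 = -7$)
$Q{\left(H,l \right)} = 28 H$ ($Q{\left(H,l \right)} = - 7 \left(- H + H \left(-3\right)\right) = - 7 \left(- H - 3 H\right) = - 7 \left(- 4 H\right) = 28 H$)
$75 \left(-112 + Q{\left(9,11 \right)}\right) = 75 \left(-112 + 28 \cdot 9\right) = 75 \left(-112 + 252\right) = 75 \cdot 140 = 10500$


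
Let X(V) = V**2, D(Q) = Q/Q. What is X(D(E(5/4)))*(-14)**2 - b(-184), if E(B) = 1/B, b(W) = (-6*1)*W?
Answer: -908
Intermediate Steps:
b(W) = -6*W
D(Q) = 1
X(D(E(5/4)))*(-14)**2 - b(-184) = 1**2*(-14)**2 - (-6)*(-184) = 1*196 - 1*1104 = 196 - 1104 = -908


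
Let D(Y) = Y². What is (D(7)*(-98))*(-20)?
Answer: 96040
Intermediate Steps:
(D(7)*(-98))*(-20) = (7²*(-98))*(-20) = (49*(-98))*(-20) = -4802*(-20) = 96040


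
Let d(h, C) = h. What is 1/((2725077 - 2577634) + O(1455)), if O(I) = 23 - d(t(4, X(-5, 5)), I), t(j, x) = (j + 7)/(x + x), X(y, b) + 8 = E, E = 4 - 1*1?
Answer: 10/1474671 ≈ 6.7812e-6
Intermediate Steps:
E = 3 (E = 4 - 1 = 3)
X(y, b) = -5 (X(y, b) = -8 + 3 = -5)
t(j, x) = (7 + j)/(2*x) (t(j, x) = (7 + j)/((2*x)) = (7 + j)*(1/(2*x)) = (7 + j)/(2*x))
O(I) = 241/10 (O(I) = 23 - (7 + 4)/(2*(-5)) = 23 - (-1)*11/(2*5) = 23 - 1*(-11/10) = 23 + 11/10 = 241/10)
1/((2725077 - 2577634) + O(1455)) = 1/((2725077 - 2577634) + 241/10) = 1/(147443 + 241/10) = 1/(1474671/10) = 10/1474671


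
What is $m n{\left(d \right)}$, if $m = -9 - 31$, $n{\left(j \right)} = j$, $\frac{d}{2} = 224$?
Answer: $-17920$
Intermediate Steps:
$d = 448$ ($d = 2 \cdot 224 = 448$)
$m = -40$ ($m = -9 - 31 = -40$)
$m n{\left(d \right)} = \left(-40\right) 448 = -17920$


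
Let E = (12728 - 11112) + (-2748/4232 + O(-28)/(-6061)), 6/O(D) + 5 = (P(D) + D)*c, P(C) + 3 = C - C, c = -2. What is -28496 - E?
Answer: -3668713424515/121838222 ≈ -30111.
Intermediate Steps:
P(C) = -3 (P(C) = -3 + (C - C) = -3 + 0 = -3)
O(D) = 6/(1 - 2*D) (O(D) = 6/(-5 + (-3 + D)*(-2)) = 6/(-5 + (6 - 2*D)) = 6/(1 - 2*D))
E = 196811450403/121838222 (E = (12728 - 11112) + (-2748/4232 + (6/(1 - 2*(-28)))/(-6061)) = 1616 + (-2748*1/4232 + (6/(1 + 56))*(-1/6061)) = 1616 + (-687/1058 + (6/57)*(-1/6061)) = 1616 + (-687/1058 + (6*(1/57))*(-1/6061)) = 1616 + (-687/1058 + (2/19)*(-1/6061)) = 1616 + (-687/1058 - 2/115159) = 1616 - 79116349/121838222 = 196811450403/121838222 ≈ 1615.4)
-28496 - E = -28496 - 1*196811450403/121838222 = -28496 - 196811450403/121838222 = -3668713424515/121838222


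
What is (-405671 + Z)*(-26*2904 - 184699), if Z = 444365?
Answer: -10068294882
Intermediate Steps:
(-405671 + Z)*(-26*2904 - 184699) = (-405671 + 444365)*(-26*2904 - 184699) = 38694*(-75504 - 184699) = 38694*(-260203) = -10068294882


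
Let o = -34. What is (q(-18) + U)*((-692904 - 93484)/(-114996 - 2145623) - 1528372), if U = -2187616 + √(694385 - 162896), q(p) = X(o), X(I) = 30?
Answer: 7558254001663145680/2260619 - 3455065995880*√531489/2260619 ≈ 3.3423e+12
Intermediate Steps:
q(p) = 30
U = -2187616 + √531489 ≈ -2.1869e+6
(q(-18) + U)*((-692904 - 93484)/(-114996 - 2145623) - 1528372) = (30 + (-2187616 + √531489))*((-692904 - 93484)/(-114996 - 2145623) - 1528372) = (-2187586 + √531489)*(-786388/(-2260619) - 1528372) = (-2187586 + √531489)*(-786388*(-1/2260619) - 1528372) = (-2187586 + √531489)*(786388/2260619 - 1528372) = (-2187586 + √531489)*(-3455065995880/2260619) = 7558254001663145680/2260619 - 3455065995880*√531489/2260619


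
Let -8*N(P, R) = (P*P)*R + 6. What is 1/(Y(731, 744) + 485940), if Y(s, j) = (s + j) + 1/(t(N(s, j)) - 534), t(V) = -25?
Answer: 559/272464984 ≈ 2.0516e-6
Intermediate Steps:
N(P, R) = -¾ - R*P²/8 (N(P, R) = -((P*P)*R + 6)/8 = -(P²*R + 6)/8 = -(R*P² + 6)/8 = -(6 + R*P²)/8 = -¾ - R*P²/8)
Y(s, j) = -1/559 + j + s (Y(s, j) = (s + j) + 1/(-25 - 534) = (j + s) + 1/(-559) = (j + s) - 1/559 = -1/559 + j + s)
1/(Y(731, 744) + 485940) = 1/((-1/559 + 744 + 731) + 485940) = 1/(824524/559 + 485940) = 1/(272464984/559) = 559/272464984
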